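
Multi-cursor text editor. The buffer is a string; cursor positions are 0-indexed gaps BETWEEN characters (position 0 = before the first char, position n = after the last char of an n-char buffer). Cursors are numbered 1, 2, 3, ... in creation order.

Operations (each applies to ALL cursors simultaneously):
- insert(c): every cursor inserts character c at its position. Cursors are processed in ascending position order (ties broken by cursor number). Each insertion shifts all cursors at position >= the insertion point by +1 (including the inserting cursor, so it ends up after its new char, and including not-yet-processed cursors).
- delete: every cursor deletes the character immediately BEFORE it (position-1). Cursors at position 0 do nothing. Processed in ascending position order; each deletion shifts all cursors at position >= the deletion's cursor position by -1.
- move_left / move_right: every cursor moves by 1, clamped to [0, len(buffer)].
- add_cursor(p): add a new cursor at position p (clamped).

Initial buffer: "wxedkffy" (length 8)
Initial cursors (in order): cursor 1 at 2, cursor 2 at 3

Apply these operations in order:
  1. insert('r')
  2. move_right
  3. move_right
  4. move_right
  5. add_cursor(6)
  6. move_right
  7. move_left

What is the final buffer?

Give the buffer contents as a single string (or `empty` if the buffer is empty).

After op 1 (insert('r')): buffer="wxrerdkffy" (len 10), cursors c1@3 c2@5, authorship ..1.2.....
After op 2 (move_right): buffer="wxrerdkffy" (len 10), cursors c1@4 c2@6, authorship ..1.2.....
After op 3 (move_right): buffer="wxrerdkffy" (len 10), cursors c1@5 c2@7, authorship ..1.2.....
After op 4 (move_right): buffer="wxrerdkffy" (len 10), cursors c1@6 c2@8, authorship ..1.2.....
After op 5 (add_cursor(6)): buffer="wxrerdkffy" (len 10), cursors c1@6 c3@6 c2@8, authorship ..1.2.....
After op 6 (move_right): buffer="wxrerdkffy" (len 10), cursors c1@7 c3@7 c2@9, authorship ..1.2.....
After op 7 (move_left): buffer="wxrerdkffy" (len 10), cursors c1@6 c3@6 c2@8, authorship ..1.2.....

Answer: wxrerdkffy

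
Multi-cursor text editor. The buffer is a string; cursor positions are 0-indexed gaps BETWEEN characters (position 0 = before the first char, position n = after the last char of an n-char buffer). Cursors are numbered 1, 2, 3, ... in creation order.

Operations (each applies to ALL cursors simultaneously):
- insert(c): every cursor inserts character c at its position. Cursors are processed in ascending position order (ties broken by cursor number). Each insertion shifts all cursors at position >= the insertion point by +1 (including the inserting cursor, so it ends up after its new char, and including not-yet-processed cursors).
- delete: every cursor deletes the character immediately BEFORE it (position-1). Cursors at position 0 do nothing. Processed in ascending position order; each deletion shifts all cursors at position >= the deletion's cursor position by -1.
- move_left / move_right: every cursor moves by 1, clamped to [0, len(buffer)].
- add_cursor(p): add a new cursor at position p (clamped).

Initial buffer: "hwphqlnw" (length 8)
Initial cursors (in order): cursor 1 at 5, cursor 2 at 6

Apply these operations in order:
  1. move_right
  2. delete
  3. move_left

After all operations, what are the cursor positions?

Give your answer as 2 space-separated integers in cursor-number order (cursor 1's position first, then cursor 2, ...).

After op 1 (move_right): buffer="hwphqlnw" (len 8), cursors c1@6 c2@7, authorship ........
After op 2 (delete): buffer="hwphqw" (len 6), cursors c1@5 c2@5, authorship ......
After op 3 (move_left): buffer="hwphqw" (len 6), cursors c1@4 c2@4, authorship ......

Answer: 4 4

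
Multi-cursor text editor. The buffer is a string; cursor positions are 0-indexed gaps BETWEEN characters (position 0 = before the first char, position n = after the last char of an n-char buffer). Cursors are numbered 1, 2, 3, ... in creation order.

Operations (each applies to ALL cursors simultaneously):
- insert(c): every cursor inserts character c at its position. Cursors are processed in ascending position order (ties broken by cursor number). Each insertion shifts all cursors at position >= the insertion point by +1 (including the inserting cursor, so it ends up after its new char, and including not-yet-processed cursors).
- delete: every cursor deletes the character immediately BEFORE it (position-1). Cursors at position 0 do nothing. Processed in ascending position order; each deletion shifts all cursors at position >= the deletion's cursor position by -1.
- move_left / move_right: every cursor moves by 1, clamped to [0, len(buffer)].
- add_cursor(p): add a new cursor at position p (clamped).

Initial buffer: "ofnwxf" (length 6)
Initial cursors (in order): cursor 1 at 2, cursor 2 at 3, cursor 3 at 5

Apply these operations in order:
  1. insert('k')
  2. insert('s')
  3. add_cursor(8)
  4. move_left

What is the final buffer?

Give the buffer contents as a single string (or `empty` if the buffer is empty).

Answer: ofksnkswxksf

Derivation:
After op 1 (insert('k')): buffer="ofknkwxkf" (len 9), cursors c1@3 c2@5 c3@8, authorship ..1.2..3.
After op 2 (insert('s')): buffer="ofksnkswxksf" (len 12), cursors c1@4 c2@7 c3@11, authorship ..11.22..33.
After op 3 (add_cursor(8)): buffer="ofksnkswxksf" (len 12), cursors c1@4 c2@7 c4@8 c3@11, authorship ..11.22..33.
After op 4 (move_left): buffer="ofksnkswxksf" (len 12), cursors c1@3 c2@6 c4@7 c3@10, authorship ..11.22..33.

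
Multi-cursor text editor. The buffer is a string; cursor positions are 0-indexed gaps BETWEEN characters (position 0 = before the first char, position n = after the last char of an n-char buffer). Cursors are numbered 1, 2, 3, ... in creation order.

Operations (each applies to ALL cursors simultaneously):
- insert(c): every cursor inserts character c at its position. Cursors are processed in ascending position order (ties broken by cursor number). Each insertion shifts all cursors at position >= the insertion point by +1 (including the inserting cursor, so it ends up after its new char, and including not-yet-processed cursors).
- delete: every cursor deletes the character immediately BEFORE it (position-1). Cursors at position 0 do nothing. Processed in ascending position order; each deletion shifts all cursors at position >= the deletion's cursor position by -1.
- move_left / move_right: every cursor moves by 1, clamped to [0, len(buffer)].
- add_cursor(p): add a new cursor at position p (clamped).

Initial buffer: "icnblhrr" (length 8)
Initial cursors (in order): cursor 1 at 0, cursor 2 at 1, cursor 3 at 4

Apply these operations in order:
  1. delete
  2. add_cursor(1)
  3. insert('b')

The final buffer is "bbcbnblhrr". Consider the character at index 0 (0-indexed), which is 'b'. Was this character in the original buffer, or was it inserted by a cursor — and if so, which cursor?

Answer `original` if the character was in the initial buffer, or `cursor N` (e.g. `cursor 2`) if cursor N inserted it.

Answer: cursor 1

Derivation:
After op 1 (delete): buffer="cnlhrr" (len 6), cursors c1@0 c2@0 c3@2, authorship ......
After op 2 (add_cursor(1)): buffer="cnlhrr" (len 6), cursors c1@0 c2@0 c4@1 c3@2, authorship ......
After op 3 (insert('b')): buffer="bbcbnblhrr" (len 10), cursors c1@2 c2@2 c4@4 c3@6, authorship 12.4.3....
Authorship (.=original, N=cursor N): 1 2 . 4 . 3 . . . .
Index 0: author = 1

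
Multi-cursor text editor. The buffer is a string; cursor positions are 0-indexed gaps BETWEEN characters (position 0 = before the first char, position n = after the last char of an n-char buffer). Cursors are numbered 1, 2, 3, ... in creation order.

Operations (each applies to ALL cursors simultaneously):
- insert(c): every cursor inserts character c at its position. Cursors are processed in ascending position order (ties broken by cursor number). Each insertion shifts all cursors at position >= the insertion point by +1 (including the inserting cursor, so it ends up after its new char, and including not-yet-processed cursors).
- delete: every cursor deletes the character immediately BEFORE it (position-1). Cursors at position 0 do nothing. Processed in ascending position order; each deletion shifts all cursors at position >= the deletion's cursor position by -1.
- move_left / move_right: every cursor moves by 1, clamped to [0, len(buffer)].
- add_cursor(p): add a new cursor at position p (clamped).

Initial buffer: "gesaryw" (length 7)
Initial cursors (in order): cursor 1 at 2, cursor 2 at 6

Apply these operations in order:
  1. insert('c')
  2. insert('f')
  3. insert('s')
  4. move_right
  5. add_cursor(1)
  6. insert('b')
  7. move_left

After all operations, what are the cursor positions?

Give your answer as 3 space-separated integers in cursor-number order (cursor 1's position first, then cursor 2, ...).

After op 1 (insert('c')): buffer="gecsarycw" (len 9), cursors c1@3 c2@8, authorship ..1....2.
After op 2 (insert('f')): buffer="gecfsarycfw" (len 11), cursors c1@4 c2@10, authorship ..11....22.
After op 3 (insert('s')): buffer="gecfssarycfsw" (len 13), cursors c1@5 c2@12, authorship ..111....222.
After op 4 (move_right): buffer="gecfssarycfsw" (len 13), cursors c1@6 c2@13, authorship ..111....222.
After op 5 (add_cursor(1)): buffer="gecfssarycfsw" (len 13), cursors c3@1 c1@6 c2@13, authorship ..111....222.
After op 6 (insert('b')): buffer="gbecfssbarycfswb" (len 16), cursors c3@2 c1@8 c2@16, authorship .3.111.1...222.2
After op 7 (move_left): buffer="gbecfssbarycfswb" (len 16), cursors c3@1 c1@7 c2@15, authorship .3.111.1...222.2

Answer: 7 15 1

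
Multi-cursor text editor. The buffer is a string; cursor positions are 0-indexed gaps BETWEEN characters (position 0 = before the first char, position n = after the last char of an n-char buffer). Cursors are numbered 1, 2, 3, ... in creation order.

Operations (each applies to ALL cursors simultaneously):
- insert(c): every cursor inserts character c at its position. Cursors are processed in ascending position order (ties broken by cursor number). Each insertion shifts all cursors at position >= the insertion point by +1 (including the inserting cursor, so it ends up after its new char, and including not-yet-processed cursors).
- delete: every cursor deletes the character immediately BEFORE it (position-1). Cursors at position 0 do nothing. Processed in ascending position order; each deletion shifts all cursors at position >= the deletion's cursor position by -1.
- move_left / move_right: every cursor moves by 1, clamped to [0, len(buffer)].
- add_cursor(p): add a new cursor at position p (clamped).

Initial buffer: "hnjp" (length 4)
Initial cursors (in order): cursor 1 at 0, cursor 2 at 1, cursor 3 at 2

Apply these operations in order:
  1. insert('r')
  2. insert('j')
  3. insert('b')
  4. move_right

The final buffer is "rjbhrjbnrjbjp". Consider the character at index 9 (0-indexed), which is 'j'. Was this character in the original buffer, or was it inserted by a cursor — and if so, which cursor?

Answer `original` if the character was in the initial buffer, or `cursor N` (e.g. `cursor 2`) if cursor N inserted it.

Answer: cursor 3

Derivation:
After op 1 (insert('r')): buffer="rhrnrjp" (len 7), cursors c1@1 c2@3 c3@5, authorship 1.2.3..
After op 2 (insert('j')): buffer="rjhrjnrjjp" (len 10), cursors c1@2 c2@5 c3@8, authorship 11.22.33..
After op 3 (insert('b')): buffer="rjbhrjbnrjbjp" (len 13), cursors c1@3 c2@7 c3@11, authorship 111.222.333..
After op 4 (move_right): buffer="rjbhrjbnrjbjp" (len 13), cursors c1@4 c2@8 c3@12, authorship 111.222.333..
Authorship (.=original, N=cursor N): 1 1 1 . 2 2 2 . 3 3 3 . .
Index 9: author = 3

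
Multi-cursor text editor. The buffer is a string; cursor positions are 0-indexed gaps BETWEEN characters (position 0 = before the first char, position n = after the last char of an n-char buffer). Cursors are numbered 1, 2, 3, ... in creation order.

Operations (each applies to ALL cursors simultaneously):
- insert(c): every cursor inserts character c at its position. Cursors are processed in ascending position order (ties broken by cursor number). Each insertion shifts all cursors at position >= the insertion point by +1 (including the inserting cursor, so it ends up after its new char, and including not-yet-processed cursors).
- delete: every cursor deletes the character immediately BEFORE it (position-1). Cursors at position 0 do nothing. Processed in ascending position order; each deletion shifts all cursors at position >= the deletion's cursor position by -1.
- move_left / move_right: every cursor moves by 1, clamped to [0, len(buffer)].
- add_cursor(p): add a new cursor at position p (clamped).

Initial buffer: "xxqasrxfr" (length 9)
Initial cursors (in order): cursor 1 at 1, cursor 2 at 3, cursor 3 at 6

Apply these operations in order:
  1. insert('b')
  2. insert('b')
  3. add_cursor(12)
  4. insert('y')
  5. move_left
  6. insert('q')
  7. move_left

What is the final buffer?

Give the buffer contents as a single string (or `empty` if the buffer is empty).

After op 1 (insert('b')): buffer="xbxqbasrbxfr" (len 12), cursors c1@2 c2@5 c3@9, authorship .1..2...3...
After op 2 (insert('b')): buffer="xbbxqbbasrbbxfr" (len 15), cursors c1@3 c2@7 c3@12, authorship .11..22...33...
After op 3 (add_cursor(12)): buffer="xbbxqbbasrbbxfr" (len 15), cursors c1@3 c2@7 c3@12 c4@12, authorship .11..22...33...
After op 4 (insert('y')): buffer="xbbyxqbbyasrbbyyxfr" (len 19), cursors c1@4 c2@9 c3@16 c4@16, authorship .111..222...3334...
After op 5 (move_left): buffer="xbbyxqbbyasrbbyyxfr" (len 19), cursors c1@3 c2@8 c3@15 c4@15, authorship .111..222...3334...
After op 6 (insert('q')): buffer="xbbqyxqbbqyasrbbyqqyxfr" (len 23), cursors c1@4 c2@10 c3@19 c4@19, authorship .1111..2222...333344...
After op 7 (move_left): buffer="xbbqyxqbbqyasrbbyqqyxfr" (len 23), cursors c1@3 c2@9 c3@18 c4@18, authorship .1111..2222...333344...

Answer: xbbqyxqbbqyasrbbyqqyxfr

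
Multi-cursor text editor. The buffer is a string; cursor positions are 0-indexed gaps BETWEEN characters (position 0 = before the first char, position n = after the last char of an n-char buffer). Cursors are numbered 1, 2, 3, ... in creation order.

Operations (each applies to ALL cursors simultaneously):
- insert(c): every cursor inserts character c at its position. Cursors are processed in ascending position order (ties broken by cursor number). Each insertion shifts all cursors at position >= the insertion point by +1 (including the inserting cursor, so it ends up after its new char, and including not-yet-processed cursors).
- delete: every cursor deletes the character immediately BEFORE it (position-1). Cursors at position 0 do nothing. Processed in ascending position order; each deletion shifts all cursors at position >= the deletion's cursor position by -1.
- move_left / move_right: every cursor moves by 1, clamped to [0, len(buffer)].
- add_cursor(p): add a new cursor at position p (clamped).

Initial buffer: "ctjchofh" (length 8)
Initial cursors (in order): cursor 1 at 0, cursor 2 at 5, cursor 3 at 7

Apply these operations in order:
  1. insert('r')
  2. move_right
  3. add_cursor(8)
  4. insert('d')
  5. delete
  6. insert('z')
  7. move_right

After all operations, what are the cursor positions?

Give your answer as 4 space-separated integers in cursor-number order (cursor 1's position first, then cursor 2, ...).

After op 1 (insert('r')): buffer="rctjchrofrh" (len 11), cursors c1@1 c2@7 c3@10, authorship 1.....2..3.
After op 2 (move_right): buffer="rctjchrofrh" (len 11), cursors c1@2 c2@8 c3@11, authorship 1.....2..3.
After op 3 (add_cursor(8)): buffer="rctjchrofrh" (len 11), cursors c1@2 c2@8 c4@8 c3@11, authorship 1.....2..3.
After op 4 (insert('d')): buffer="rcdtjchroddfrhd" (len 15), cursors c1@3 c2@11 c4@11 c3@15, authorship 1.1....2.24.3.3
After op 5 (delete): buffer="rctjchrofrh" (len 11), cursors c1@2 c2@8 c4@8 c3@11, authorship 1.....2..3.
After op 6 (insert('z')): buffer="rcztjchrozzfrhz" (len 15), cursors c1@3 c2@11 c4@11 c3@15, authorship 1.1....2.24.3.3
After op 7 (move_right): buffer="rcztjchrozzfrhz" (len 15), cursors c1@4 c2@12 c4@12 c3@15, authorship 1.1....2.24.3.3

Answer: 4 12 15 12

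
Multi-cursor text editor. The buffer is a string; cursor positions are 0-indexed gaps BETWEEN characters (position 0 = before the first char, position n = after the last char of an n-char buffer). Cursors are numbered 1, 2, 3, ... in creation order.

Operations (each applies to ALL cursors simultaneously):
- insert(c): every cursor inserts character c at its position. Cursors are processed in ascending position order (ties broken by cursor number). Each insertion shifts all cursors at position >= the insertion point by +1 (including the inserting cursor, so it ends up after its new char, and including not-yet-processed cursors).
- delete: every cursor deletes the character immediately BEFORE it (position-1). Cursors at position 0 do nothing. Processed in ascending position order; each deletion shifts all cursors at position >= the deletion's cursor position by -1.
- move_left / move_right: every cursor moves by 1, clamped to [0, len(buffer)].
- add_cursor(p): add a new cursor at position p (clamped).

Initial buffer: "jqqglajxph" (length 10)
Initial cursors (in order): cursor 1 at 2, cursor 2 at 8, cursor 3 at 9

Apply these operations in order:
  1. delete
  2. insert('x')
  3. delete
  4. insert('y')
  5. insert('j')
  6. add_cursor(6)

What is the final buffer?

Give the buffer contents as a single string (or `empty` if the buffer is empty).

Answer: jyjqglajyyjjh

Derivation:
After op 1 (delete): buffer="jqglajh" (len 7), cursors c1@1 c2@6 c3@6, authorship .......
After op 2 (insert('x')): buffer="jxqglajxxh" (len 10), cursors c1@2 c2@9 c3@9, authorship .1.....23.
After op 3 (delete): buffer="jqglajh" (len 7), cursors c1@1 c2@6 c3@6, authorship .......
After op 4 (insert('y')): buffer="jyqglajyyh" (len 10), cursors c1@2 c2@9 c3@9, authorship .1.....23.
After op 5 (insert('j')): buffer="jyjqglajyyjjh" (len 13), cursors c1@3 c2@12 c3@12, authorship .11.....2323.
After op 6 (add_cursor(6)): buffer="jyjqglajyyjjh" (len 13), cursors c1@3 c4@6 c2@12 c3@12, authorship .11.....2323.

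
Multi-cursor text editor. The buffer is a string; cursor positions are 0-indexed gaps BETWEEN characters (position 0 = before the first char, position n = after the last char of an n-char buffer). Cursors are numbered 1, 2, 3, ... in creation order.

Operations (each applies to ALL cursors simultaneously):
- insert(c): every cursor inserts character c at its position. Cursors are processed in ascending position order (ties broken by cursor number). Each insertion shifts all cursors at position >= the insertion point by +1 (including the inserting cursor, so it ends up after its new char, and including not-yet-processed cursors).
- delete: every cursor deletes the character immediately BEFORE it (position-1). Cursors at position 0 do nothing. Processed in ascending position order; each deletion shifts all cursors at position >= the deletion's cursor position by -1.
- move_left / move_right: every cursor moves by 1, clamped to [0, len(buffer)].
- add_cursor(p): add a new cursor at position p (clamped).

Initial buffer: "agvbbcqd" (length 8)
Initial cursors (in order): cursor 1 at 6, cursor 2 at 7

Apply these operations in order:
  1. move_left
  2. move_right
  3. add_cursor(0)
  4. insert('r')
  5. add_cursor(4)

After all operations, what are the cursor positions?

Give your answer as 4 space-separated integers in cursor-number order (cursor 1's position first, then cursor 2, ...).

After op 1 (move_left): buffer="agvbbcqd" (len 8), cursors c1@5 c2@6, authorship ........
After op 2 (move_right): buffer="agvbbcqd" (len 8), cursors c1@6 c2@7, authorship ........
After op 3 (add_cursor(0)): buffer="agvbbcqd" (len 8), cursors c3@0 c1@6 c2@7, authorship ........
After op 4 (insert('r')): buffer="ragvbbcrqrd" (len 11), cursors c3@1 c1@8 c2@10, authorship 3......1.2.
After op 5 (add_cursor(4)): buffer="ragvbbcrqrd" (len 11), cursors c3@1 c4@4 c1@8 c2@10, authorship 3......1.2.

Answer: 8 10 1 4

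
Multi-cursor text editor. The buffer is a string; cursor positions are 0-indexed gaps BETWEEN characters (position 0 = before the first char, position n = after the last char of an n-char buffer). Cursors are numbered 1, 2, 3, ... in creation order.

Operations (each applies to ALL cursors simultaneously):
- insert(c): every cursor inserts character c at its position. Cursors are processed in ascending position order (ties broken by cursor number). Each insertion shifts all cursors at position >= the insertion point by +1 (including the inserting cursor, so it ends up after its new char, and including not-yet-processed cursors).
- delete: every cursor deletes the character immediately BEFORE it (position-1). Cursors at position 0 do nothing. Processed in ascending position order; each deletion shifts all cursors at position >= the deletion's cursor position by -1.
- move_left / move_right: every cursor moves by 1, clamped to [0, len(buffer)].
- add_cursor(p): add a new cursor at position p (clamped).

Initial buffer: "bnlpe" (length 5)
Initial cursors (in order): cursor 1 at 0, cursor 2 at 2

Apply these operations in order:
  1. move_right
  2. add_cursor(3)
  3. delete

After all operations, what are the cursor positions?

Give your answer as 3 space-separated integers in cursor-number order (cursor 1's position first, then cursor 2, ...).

After op 1 (move_right): buffer="bnlpe" (len 5), cursors c1@1 c2@3, authorship .....
After op 2 (add_cursor(3)): buffer="bnlpe" (len 5), cursors c1@1 c2@3 c3@3, authorship .....
After op 3 (delete): buffer="pe" (len 2), cursors c1@0 c2@0 c3@0, authorship ..

Answer: 0 0 0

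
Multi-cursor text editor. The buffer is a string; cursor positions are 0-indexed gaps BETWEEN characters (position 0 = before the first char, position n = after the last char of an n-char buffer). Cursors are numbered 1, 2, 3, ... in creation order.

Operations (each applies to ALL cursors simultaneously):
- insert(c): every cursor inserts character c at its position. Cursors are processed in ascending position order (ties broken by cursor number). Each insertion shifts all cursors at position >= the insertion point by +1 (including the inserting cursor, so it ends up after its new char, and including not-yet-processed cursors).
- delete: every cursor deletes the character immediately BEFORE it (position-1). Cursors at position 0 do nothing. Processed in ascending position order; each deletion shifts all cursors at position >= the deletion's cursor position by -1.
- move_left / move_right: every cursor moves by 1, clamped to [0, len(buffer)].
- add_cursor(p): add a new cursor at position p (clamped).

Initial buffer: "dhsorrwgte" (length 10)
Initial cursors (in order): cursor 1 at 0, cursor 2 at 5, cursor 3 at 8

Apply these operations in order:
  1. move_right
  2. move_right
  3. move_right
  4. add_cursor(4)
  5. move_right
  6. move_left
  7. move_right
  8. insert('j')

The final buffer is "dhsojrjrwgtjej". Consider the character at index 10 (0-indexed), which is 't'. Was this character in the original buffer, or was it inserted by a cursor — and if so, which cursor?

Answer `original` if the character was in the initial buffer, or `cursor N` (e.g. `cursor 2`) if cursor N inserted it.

Answer: original

Derivation:
After op 1 (move_right): buffer="dhsorrwgte" (len 10), cursors c1@1 c2@6 c3@9, authorship ..........
After op 2 (move_right): buffer="dhsorrwgte" (len 10), cursors c1@2 c2@7 c3@10, authorship ..........
After op 3 (move_right): buffer="dhsorrwgte" (len 10), cursors c1@3 c2@8 c3@10, authorship ..........
After op 4 (add_cursor(4)): buffer="dhsorrwgte" (len 10), cursors c1@3 c4@4 c2@8 c3@10, authorship ..........
After op 5 (move_right): buffer="dhsorrwgte" (len 10), cursors c1@4 c4@5 c2@9 c3@10, authorship ..........
After op 6 (move_left): buffer="dhsorrwgte" (len 10), cursors c1@3 c4@4 c2@8 c3@9, authorship ..........
After op 7 (move_right): buffer="dhsorrwgte" (len 10), cursors c1@4 c4@5 c2@9 c3@10, authorship ..........
After op 8 (insert('j')): buffer="dhsojrjrwgtjej" (len 14), cursors c1@5 c4@7 c2@12 c3@14, authorship ....1.4....2.3
Authorship (.=original, N=cursor N): . . . . 1 . 4 . . . . 2 . 3
Index 10: author = original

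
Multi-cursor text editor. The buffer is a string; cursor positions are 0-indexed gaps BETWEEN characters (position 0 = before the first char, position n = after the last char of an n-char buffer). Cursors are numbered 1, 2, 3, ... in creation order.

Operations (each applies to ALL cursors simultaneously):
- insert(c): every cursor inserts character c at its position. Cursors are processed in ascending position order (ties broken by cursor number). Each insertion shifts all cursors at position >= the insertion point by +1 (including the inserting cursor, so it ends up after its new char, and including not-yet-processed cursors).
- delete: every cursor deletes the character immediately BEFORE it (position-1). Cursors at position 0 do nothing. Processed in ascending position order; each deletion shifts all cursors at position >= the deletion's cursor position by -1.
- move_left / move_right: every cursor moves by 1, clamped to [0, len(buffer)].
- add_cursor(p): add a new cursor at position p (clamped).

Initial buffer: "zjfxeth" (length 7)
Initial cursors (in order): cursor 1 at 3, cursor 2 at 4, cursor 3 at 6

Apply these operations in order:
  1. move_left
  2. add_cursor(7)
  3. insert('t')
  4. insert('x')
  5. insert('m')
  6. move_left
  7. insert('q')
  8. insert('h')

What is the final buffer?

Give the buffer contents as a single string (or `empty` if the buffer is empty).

Answer: zjtxqhmftxqhmxetxqhmthtxqhm

Derivation:
After op 1 (move_left): buffer="zjfxeth" (len 7), cursors c1@2 c2@3 c3@5, authorship .......
After op 2 (add_cursor(7)): buffer="zjfxeth" (len 7), cursors c1@2 c2@3 c3@5 c4@7, authorship .......
After op 3 (insert('t')): buffer="zjtftxettht" (len 11), cursors c1@3 c2@5 c3@8 c4@11, authorship ..1.2..3..4
After op 4 (insert('x')): buffer="zjtxftxxetxthtx" (len 15), cursors c1@4 c2@7 c3@11 c4@15, authorship ..11.22..33..44
After op 5 (insert('m')): buffer="zjtxmftxmxetxmthtxm" (len 19), cursors c1@5 c2@9 c3@14 c4@19, authorship ..111.222..333..444
After op 6 (move_left): buffer="zjtxmftxmxetxmthtxm" (len 19), cursors c1@4 c2@8 c3@13 c4@18, authorship ..111.222..333..444
After op 7 (insert('q')): buffer="zjtxqmftxqmxetxqmthtxqm" (len 23), cursors c1@5 c2@10 c3@16 c4@22, authorship ..1111.2222..3333..4444
After op 8 (insert('h')): buffer="zjtxqhmftxqhmxetxqhmthtxqhm" (len 27), cursors c1@6 c2@12 c3@19 c4@26, authorship ..11111.22222..33333..44444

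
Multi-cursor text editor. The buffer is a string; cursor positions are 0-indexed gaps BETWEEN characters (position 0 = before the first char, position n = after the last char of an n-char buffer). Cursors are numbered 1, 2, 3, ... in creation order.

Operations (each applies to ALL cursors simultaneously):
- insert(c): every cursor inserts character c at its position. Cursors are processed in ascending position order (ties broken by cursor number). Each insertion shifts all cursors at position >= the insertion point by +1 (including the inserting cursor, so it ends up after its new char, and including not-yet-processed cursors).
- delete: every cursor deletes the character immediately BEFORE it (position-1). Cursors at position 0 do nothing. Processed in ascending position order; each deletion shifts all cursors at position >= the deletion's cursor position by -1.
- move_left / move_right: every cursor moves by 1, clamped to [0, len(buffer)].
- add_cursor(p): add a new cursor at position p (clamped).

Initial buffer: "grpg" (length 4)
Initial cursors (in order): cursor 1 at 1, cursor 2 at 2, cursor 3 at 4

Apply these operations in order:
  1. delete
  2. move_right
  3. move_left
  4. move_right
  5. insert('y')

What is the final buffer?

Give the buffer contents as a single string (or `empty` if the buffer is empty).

Answer: pyyy

Derivation:
After op 1 (delete): buffer="p" (len 1), cursors c1@0 c2@0 c3@1, authorship .
After op 2 (move_right): buffer="p" (len 1), cursors c1@1 c2@1 c3@1, authorship .
After op 3 (move_left): buffer="p" (len 1), cursors c1@0 c2@0 c3@0, authorship .
After op 4 (move_right): buffer="p" (len 1), cursors c1@1 c2@1 c3@1, authorship .
After op 5 (insert('y')): buffer="pyyy" (len 4), cursors c1@4 c2@4 c3@4, authorship .123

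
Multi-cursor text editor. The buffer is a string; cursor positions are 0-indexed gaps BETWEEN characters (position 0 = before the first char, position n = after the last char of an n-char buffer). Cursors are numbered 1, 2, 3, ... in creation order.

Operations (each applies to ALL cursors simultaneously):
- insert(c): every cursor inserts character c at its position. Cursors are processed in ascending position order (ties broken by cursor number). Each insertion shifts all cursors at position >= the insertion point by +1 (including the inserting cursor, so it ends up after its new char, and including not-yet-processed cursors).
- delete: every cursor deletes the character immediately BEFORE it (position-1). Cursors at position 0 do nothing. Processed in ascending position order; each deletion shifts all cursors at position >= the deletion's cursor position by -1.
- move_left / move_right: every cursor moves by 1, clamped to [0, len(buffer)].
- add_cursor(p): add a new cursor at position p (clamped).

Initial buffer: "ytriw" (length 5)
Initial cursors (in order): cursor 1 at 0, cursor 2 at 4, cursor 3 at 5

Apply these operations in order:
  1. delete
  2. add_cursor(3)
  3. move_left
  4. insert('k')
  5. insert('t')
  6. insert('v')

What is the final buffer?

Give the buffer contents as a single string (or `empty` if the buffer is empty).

After op 1 (delete): buffer="ytr" (len 3), cursors c1@0 c2@3 c3@3, authorship ...
After op 2 (add_cursor(3)): buffer="ytr" (len 3), cursors c1@0 c2@3 c3@3 c4@3, authorship ...
After op 3 (move_left): buffer="ytr" (len 3), cursors c1@0 c2@2 c3@2 c4@2, authorship ...
After op 4 (insert('k')): buffer="kytkkkr" (len 7), cursors c1@1 c2@6 c3@6 c4@6, authorship 1..234.
After op 5 (insert('t')): buffer="ktytkkktttr" (len 11), cursors c1@2 c2@10 c3@10 c4@10, authorship 11..234234.
After op 6 (insert('v')): buffer="ktvytkkktttvvvr" (len 15), cursors c1@3 c2@14 c3@14 c4@14, authorship 111..234234234.

Answer: ktvytkkktttvvvr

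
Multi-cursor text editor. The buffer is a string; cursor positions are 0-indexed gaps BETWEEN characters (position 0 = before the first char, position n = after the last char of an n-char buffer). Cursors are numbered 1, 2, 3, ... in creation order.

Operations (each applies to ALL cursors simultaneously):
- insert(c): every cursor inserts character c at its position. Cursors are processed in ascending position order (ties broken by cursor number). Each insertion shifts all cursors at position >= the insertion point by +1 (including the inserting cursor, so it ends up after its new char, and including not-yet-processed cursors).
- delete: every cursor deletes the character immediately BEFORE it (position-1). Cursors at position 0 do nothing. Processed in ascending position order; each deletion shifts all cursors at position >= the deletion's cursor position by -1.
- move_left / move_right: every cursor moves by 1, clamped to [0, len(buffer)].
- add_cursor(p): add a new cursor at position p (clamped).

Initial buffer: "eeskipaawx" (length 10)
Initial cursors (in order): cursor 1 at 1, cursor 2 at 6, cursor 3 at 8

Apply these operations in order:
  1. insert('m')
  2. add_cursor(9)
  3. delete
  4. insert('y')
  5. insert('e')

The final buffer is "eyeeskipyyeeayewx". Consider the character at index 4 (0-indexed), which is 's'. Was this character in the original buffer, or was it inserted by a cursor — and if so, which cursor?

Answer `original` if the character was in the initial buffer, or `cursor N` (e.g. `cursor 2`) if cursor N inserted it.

Answer: original

Derivation:
After op 1 (insert('m')): buffer="emeskipmaamwx" (len 13), cursors c1@2 c2@8 c3@11, authorship .1.....2..3..
After op 2 (add_cursor(9)): buffer="emeskipmaamwx" (len 13), cursors c1@2 c2@8 c4@9 c3@11, authorship .1.....2..3..
After op 3 (delete): buffer="eeskipawx" (len 9), cursors c1@1 c2@6 c4@6 c3@7, authorship .........
After op 4 (insert('y')): buffer="eyeskipyyaywx" (len 13), cursors c1@2 c2@9 c4@9 c3@11, authorship .1.....24.3..
After op 5 (insert('e')): buffer="eyeeskipyyeeayewx" (len 17), cursors c1@3 c2@12 c4@12 c3@15, authorship .11.....2424.33..
Authorship (.=original, N=cursor N): . 1 1 . . . . . 2 4 2 4 . 3 3 . .
Index 4: author = original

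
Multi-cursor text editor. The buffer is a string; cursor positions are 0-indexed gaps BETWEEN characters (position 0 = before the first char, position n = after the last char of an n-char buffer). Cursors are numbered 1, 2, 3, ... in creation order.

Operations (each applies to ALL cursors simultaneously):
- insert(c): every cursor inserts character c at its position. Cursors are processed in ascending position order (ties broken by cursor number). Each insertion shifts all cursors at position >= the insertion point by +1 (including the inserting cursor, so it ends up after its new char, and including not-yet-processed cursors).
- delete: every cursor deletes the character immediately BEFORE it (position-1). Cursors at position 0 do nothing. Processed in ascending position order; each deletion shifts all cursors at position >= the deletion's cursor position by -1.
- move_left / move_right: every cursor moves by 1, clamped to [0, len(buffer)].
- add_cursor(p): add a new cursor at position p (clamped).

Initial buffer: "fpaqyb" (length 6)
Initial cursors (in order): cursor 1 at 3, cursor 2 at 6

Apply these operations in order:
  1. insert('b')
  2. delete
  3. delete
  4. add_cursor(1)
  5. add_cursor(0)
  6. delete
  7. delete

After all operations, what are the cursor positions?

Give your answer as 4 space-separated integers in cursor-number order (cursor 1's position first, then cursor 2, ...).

After op 1 (insert('b')): buffer="fpabqybb" (len 8), cursors c1@4 c2@8, authorship ...1...2
After op 2 (delete): buffer="fpaqyb" (len 6), cursors c1@3 c2@6, authorship ......
After op 3 (delete): buffer="fpqy" (len 4), cursors c1@2 c2@4, authorship ....
After op 4 (add_cursor(1)): buffer="fpqy" (len 4), cursors c3@1 c1@2 c2@4, authorship ....
After op 5 (add_cursor(0)): buffer="fpqy" (len 4), cursors c4@0 c3@1 c1@2 c2@4, authorship ....
After op 6 (delete): buffer="q" (len 1), cursors c1@0 c3@0 c4@0 c2@1, authorship .
After op 7 (delete): buffer="" (len 0), cursors c1@0 c2@0 c3@0 c4@0, authorship 

Answer: 0 0 0 0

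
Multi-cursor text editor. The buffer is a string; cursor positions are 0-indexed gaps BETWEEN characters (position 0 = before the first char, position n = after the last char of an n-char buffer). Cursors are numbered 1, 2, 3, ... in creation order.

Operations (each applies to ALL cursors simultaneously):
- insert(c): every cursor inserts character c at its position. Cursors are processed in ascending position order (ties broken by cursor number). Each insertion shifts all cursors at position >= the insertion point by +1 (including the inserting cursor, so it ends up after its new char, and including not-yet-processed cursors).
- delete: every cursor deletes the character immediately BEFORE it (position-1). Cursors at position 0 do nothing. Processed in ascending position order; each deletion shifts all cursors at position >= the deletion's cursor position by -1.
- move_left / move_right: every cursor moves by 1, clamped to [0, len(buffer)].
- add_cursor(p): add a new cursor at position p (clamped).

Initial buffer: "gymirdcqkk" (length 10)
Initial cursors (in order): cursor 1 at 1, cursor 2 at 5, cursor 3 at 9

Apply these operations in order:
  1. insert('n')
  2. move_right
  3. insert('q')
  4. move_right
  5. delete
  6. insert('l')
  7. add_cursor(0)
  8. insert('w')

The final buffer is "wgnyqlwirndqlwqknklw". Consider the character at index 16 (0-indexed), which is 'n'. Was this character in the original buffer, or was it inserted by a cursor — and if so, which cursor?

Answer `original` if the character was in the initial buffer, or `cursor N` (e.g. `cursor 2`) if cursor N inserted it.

After op 1 (insert('n')): buffer="gnymirndcqknk" (len 13), cursors c1@2 c2@7 c3@12, authorship .1....2....3.
After op 2 (move_right): buffer="gnymirndcqknk" (len 13), cursors c1@3 c2@8 c3@13, authorship .1....2....3.
After op 3 (insert('q')): buffer="gnyqmirndqcqknkq" (len 16), cursors c1@4 c2@10 c3@16, authorship .1.1...2.2...3.3
After op 4 (move_right): buffer="gnyqmirndqcqknkq" (len 16), cursors c1@5 c2@11 c3@16, authorship .1.1...2.2...3.3
After op 5 (delete): buffer="gnyqirndqqknk" (len 13), cursors c1@4 c2@9 c3@13, authorship .1.1..2.2..3.
After op 6 (insert('l')): buffer="gnyqlirndqlqknkl" (len 16), cursors c1@5 c2@11 c3@16, authorship .1.11..2.22..3.3
After op 7 (add_cursor(0)): buffer="gnyqlirndqlqknkl" (len 16), cursors c4@0 c1@5 c2@11 c3@16, authorship .1.11..2.22..3.3
After op 8 (insert('w')): buffer="wgnyqlwirndqlwqknklw" (len 20), cursors c4@1 c1@7 c2@14 c3@20, authorship 4.1.111..2.222..3.33
Authorship (.=original, N=cursor N): 4 . 1 . 1 1 1 . . 2 . 2 2 2 . . 3 . 3 3
Index 16: author = 3

Answer: cursor 3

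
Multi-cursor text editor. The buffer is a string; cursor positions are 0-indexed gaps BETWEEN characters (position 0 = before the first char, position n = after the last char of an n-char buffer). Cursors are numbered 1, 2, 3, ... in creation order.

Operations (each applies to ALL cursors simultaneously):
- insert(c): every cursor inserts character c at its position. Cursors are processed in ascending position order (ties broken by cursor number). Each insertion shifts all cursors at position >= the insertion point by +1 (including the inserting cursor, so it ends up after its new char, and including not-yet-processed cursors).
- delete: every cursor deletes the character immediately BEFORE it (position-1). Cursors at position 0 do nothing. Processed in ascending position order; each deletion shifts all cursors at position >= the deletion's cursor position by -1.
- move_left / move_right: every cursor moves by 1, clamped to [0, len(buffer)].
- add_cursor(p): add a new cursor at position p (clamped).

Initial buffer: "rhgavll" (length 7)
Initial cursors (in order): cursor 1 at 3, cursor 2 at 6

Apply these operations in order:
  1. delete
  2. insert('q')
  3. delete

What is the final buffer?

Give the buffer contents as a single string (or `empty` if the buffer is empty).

After op 1 (delete): buffer="rhavl" (len 5), cursors c1@2 c2@4, authorship .....
After op 2 (insert('q')): buffer="rhqavql" (len 7), cursors c1@3 c2@6, authorship ..1..2.
After op 3 (delete): buffer="rhavl" (len 5), cursors c1@2 c2@4, authorship .....

Answer: rhavl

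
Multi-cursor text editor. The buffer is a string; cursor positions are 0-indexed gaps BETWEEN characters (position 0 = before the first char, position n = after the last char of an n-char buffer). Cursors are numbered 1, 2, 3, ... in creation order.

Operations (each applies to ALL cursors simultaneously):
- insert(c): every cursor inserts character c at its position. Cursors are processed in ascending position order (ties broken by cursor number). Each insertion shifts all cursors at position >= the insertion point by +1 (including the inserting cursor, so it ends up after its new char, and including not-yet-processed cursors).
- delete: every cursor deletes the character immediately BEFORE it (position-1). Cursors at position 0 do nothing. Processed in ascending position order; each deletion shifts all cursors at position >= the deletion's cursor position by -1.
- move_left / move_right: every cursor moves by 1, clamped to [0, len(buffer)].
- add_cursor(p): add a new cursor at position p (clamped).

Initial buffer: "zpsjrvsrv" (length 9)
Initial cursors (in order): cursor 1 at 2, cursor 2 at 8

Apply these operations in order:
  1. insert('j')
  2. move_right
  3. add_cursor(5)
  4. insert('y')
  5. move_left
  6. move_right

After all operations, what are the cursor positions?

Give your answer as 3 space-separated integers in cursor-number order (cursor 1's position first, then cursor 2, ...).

After op 1 (insert('j')): buffer="zpjsjrvsrjv" (len 11), cursors c1@3 c2@10, authorship ..1......2.
After op 2 (move_right): buffer="zpjsjrvsrjv" (len 11), cursors c1@4 c2@11, authorship ..1......2.
After op 3 (add_cursor(5)): buffer="zpjsjrvsrjv" (len 11), cursors c1@4 c3@5 c2@11, authorship ..1......2.
After op 4 (insert('y')): buffer="zpjsyjyrvsrjvy" (len 14), cursors c1@5 c3@7 c2@14, authorship ..1.1.3....2.2
After op 5 (move_left): buffer="zpjsyjyrvsrjvy" (len 14), cursors c1@4 c3@6 c2@13, authorship ..1.1.3....2.2
After op 6 (move_right): buffer="zpjsyjyrvsrjvy" (len 14), cursors c1@5 c3@7 c2@14, authorship ..1.1.3....2.2

Answer: 5 14 7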